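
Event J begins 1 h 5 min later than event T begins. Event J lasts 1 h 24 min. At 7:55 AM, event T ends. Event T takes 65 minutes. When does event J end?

9:19 AM

Event T starts at 7:55 AM − 65 min = 6:50 AM.
Event J starts at 6:50 AM + 65 min = 7:55 AM.
Event J ends at 7:55 AM + 84 min = 9:19 AM.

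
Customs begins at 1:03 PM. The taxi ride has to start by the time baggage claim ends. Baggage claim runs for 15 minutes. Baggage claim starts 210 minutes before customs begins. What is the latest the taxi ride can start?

9:48 AM

Baggage claim starts at 1:03 PM − 210 min = 9:33 AM.
Baggage claim ends at 9:33 AM + 15 min = 9:48 AM.
The taxi ride is bounded by baggage claim, so the latest it can start is 9:48 AM.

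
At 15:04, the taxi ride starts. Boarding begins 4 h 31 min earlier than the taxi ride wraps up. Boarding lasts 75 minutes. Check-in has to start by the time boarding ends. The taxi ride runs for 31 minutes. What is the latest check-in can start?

12:19

The taxi ride ends at 15:04 + 31 min = 15:35.
Boarding starts at 15:35 − 271 min = 11:04.
Boarding ends at 11:04 + 75 min = 12:19.
Check-in is bounded by boarding, so the latest it can start is 12:19.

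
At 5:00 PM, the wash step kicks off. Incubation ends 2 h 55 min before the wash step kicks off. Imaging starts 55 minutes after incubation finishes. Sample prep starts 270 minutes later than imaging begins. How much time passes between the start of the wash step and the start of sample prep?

Incubation ends at 5:00 PM − 175 min = 2:05 PM.
Imaging starts at 2:05 PM + 55 min = 3:00 PM.
Sample prep starts at 3:00 PM + 270 min = 7:30 PM.
From 5:00 PM to 7:30 PM is 150 minutes.

150 minutes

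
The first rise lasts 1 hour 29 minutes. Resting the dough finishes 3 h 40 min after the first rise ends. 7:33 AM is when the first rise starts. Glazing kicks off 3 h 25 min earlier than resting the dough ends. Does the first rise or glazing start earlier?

the first rise

The first rise ends at 7:33 AM + 89 min = 9:02 AM.
Resting the dough ends at 9:02 AM + 220 min = 12:42 PM.
Glazing starts at 12:42 PM − 205 min = 9:17 AM.
The first rise starts at 7:33 AM and glazing starts at 9:17 AM, so the first rise is first.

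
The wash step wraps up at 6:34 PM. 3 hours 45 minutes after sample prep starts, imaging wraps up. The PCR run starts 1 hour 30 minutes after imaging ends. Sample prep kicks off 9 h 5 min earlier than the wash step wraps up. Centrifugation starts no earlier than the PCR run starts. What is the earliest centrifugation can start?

Sample prep starts at 6:34 PM − 545 min = 9:29 AM.
Imaging ends at 9:29 AM + 225 min = 1:14 PM.
The PCR run starts at 1:14 PM + 90 min = 2:44 PM.
Centrifugation is bounded by the PCR run, so the earliest it can start is 2:44 PM.

2:44 PM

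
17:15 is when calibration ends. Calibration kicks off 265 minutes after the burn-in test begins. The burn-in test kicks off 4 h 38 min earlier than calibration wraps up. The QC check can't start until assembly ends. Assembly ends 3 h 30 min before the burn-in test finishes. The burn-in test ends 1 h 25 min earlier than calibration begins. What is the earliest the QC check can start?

12:07

The burn-in test starts at 17:15 − 278 min = 12:37.
Calibration starts at 12:37 + 265 min = 17:02.
The burn-in test ends at 17:02 − 85 min = 15:37.
Assembly ends at 15:37 − 210 min = 12:07.
The QC check is bounded by assembly, so the earliest it can start is 12:07.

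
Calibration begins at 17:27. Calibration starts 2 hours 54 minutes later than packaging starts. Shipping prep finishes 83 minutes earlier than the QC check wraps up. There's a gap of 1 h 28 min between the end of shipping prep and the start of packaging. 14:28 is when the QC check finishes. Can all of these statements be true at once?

Yes

Shipping prep ends at 14:28 − 83 min = 13:05.
Packaging starts at 13:05 + 88 min = 14:33.
Calibration starts at 14:33 + 174 min = 17:27.
That matches the stated 17:27, so the schedule is consistent.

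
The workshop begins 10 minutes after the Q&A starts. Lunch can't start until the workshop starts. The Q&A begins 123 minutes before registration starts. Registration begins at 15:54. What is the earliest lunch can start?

14:01

The Q&A starts at 15:54 − 123 min = 13:51.
The workshop starts at 13:51 + 10 min = 14:01.
Lunch is bounded by the workshop, so the earliest it can start is 14:01.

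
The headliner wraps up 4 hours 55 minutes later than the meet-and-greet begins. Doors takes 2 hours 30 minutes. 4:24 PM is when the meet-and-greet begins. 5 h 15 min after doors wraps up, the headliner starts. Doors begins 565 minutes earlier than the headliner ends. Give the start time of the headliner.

7:39 PM

The headliner ends at 4:24 PM + 295 min = 9:19 PM.
Doors starts at 9:19 PM − 565 min = 11:54 AM.
Doors ends at 11:54 AM + 150 min = 2:24 PM.
The headliner starts at 2:24 PM + 315 min = 7:39 PM.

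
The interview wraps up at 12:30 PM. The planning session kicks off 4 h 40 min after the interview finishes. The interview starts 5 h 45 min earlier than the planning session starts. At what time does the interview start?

11:25 AM

The planning session starts at 12:30 PM + 280 min = 5:10 PM.
The interview starts at 5:10 PM − 345 min = 11:25 AM.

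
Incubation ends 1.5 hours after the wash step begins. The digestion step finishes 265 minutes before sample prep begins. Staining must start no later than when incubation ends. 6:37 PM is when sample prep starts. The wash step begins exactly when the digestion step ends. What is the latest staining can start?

3:42 PM

The digestion step ends at 6:37 PM − 265 min = 2:12 PM.
So the wash step starts at 2:12 PM.
Incubation ends at 2:12 PM + 90 min = 3:42 PM.
Staining is bounded by incubation, so the latest it can start is 3:42 PM.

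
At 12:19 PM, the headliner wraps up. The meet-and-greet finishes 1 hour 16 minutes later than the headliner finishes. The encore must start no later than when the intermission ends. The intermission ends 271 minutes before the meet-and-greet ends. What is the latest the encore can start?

The meet-and-greet ends at 12:19 PM + 76 min = 1:35 PM.
The intermission ends at 1:35 PM − 271 min = 9:04 AM.
The encore is bounded by the intermission, so the latest it can start is 9:04 AM.

9:04 AM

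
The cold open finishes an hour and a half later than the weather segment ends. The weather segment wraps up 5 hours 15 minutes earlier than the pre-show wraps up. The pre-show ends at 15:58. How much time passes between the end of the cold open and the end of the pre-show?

The weather segment ends at 15:58 − 315 min = 10:43.
The cold open ends at 10:43 + 90 min = 12:13.
From 12:13 to 15:58 is 225 minutes.

225 minutes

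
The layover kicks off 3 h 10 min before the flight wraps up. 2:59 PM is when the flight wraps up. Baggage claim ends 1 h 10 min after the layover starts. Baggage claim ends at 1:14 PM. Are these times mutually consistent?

The layover starts at 2:59 PM − 190 min = 11:49 AM.
Baggage claim ends at 11:49 AM + 70 min = 12:59 PM.
But baggage claim is also said to end at 1:14 PM — a 15-minute conflict.

No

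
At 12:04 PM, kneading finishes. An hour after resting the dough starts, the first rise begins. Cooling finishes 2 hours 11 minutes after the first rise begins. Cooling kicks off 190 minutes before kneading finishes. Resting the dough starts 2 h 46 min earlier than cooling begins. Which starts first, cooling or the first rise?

the first rise

Cooling starts at 12:04 PM − 190 min = 8:54 AM.
Resting the dough starts at 8:54 AM − 166 min = 6:08 AM.
The first rise starts at 6:08 AM + 60 min = 7:08 AM.
Cooling starts at 8:54 AM and the first rise starts at 7:08 AM, so the first rise is first.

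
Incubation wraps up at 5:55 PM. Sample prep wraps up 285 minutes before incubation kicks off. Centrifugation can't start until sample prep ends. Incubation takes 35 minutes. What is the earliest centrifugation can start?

12:35 PM

Incubation starts at 5:55 PM − 35 min = 5:20 PM.
Sample prep ends at 5:20 PM − 285 min = 12:35 PM.
Centrifugation is bounded by sample prep, so the earliest it can start is 12:35 PM.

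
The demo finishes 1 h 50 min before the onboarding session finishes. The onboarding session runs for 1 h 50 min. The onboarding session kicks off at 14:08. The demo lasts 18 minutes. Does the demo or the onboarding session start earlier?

The onboarding session ends at 14:08 + 110 min = 15:58.
The demo ends at 15:58 − 110 min = 14:08.
The demo starts at 14:08 − 18 min = 13:50.
The demo starts at 13:50 and the onboarding session starts at 14:08, so the demo is first.

the demo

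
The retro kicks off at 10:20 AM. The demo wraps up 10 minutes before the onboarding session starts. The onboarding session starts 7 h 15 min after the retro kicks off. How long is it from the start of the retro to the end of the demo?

The onboarding session starts at 10:20 AM + 435 min = 5:35 PM.
The demo ends at 5:35 PM − 10 min = 5:25 PM.
From 10:20 AM to 5:25 PM is 425 minutes.

425 minutes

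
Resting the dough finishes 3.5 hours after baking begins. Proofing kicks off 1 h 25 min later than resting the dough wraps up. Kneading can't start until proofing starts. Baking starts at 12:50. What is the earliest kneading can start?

17:45

Resting the dough ends at 12:50 + 210 min = 16:20.
Proofing starts at 16:20 + 85 min = 17:45.
Kneading is bounded by proofing, so the earliest it can start is 17:45.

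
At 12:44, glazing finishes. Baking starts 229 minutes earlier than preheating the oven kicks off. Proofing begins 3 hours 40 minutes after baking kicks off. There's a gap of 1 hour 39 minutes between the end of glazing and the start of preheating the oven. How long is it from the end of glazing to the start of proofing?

Preheating the oven starts at 12:44 + 99 min = 14:23.
Baking starts at 14:23 − 229 min = 10:34.
Proofing starts at 10:34 + 220 min = 14:14.
From 12:44 to 14:14 is an hour and a half.

an hour and a half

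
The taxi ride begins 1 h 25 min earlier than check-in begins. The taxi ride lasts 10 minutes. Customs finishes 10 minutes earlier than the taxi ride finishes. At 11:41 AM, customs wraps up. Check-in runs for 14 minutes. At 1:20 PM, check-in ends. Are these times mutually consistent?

Yes

Check-in starts at 1:20 PM − 14 min = 1:06 PM.
The taxi ride starts at 1:06 PM − 85 min = 11:41 AM.
The taxi ride ends at 11:41 AM + 10 min = 11:51 AM.
Customs ends at 11:51 AM − 10 min = 11:41 AM.
That matches the stated 11:41 AM, so the schedule is consistent.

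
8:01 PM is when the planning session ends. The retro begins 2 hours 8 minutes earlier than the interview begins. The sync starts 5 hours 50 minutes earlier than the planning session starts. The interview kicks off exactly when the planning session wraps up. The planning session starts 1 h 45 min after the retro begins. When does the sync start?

1:48 PM

The interview starts at 8:01 PM.
The retro starts at 8:01 PM − 128 min = 5:53 PM.
The planning session starts at 5:53 PM + 105 min = 7:38 PM.
The sync starts at 7:38 PM − 350 min = 1:48 PM.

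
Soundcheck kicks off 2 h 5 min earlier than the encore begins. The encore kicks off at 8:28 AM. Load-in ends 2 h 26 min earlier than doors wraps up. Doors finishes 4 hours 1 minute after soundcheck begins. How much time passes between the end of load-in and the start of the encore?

Soundcheck starts at 8:28 AM − 125 min = 6:23 AM.
Doors ends at 6:23 AM + 241 min = 10:24 AM.
Load-in ends at 10:24 AM − 146 min = 7:58 AM.
From 7:58 AM to 8:28 AM is half an hour.

half an hour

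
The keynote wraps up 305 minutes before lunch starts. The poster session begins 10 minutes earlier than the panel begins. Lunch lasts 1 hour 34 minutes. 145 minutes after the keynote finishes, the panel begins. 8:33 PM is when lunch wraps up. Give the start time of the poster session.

Lunch starts at 8:33 PM − 94 min = 6:59 PM.
The keynote ends at 6:59 PM − 305 min = 1:54 PM.
The panel starts at 1:54 PM + 145 min = 4:19 PM.
The poster session starts at 4:19 PM − 10 min = 4:09 PM.

4:09 PM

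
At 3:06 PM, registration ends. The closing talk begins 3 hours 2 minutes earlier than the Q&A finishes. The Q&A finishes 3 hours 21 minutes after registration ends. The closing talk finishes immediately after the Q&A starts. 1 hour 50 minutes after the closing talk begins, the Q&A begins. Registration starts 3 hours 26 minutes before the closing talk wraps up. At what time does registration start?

1:49 PM

The Q&A ends at 3:06 PM + 201 min = 6:27 PM.
The closing talk starts at 6:27 PM − 182 min = 3:25 PM.
The Q&A starts at 3:25 PM + 110 min = 5:15 PM.
So the closing talk ends at 5:15 PM.
Registration starts at 5:15 PM − 206 min = 1:49 PM.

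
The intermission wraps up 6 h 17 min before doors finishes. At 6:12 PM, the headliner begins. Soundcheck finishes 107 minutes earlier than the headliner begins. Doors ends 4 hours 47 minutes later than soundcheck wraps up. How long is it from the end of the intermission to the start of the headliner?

Soundcheck ends at 6:12 PM − 107 min = 4:25 PM.
Doors ends at 4:25 PM + 287 min = 9:12 PM.
The intermission ends at 9:12 PM − 377 min = 2:55 PM.
From 2:55 PM to 6:12 PM is 3 hours 17 minutes.

3 hours 17 minutes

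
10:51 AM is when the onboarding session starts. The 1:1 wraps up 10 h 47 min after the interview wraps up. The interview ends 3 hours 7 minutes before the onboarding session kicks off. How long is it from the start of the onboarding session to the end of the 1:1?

7 hours 40 minutes

The interview ends at 10:51 AM − 187 min = 7:44 AM.
The 1:1 ends at 7:44 AM + 647 min = 6:31 PM.
From 10:51 AM to 6:31 PM is 7 hours 40 minutes.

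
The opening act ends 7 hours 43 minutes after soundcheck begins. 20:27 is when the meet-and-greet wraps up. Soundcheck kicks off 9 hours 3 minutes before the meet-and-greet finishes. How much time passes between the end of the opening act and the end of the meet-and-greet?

Soundcheck starts at 20:27 − 543 min = 11:24.
The opening act ends at 11:24 + 463 min = 19:07.
From 19:07 to 20:27 is 1 hour 20 minutes.

1 hour 20 minutes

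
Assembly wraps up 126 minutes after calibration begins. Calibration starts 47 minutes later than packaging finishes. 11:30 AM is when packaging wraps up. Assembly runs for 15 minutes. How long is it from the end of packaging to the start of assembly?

158 minutes

Calibration starts at 11:30 AM + 47 min = 12:17 PM.
Assembly ends at 12:17 PM + 126 min = 2:23 PM.
Assembly starts at 2:23 PM − 15 min = 2:08 PM.
From 11:30 AM to 2:08 PM is 158 minutes.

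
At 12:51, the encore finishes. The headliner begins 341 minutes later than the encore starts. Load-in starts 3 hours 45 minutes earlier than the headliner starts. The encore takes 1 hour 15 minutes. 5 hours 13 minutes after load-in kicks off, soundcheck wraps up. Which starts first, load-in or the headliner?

The encore starts at 12:51 − 75 min = 11:36.
The headliner starts at 11:36 + 341 min = 17:17.
Load-in starts at 17:17 − 225 min = 13:32.
Load-in starts at 13:32 and the headliner starts at 17:17, so load-in is first.

load-in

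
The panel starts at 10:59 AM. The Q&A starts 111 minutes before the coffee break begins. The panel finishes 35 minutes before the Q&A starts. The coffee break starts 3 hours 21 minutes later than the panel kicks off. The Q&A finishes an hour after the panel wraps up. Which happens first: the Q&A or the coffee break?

The coffee break starts at 10:59 AM + 201 min = 2:20 PM.
The Q&A starts at 2:20 PM − 111 min = 12:29 PM.
The Q&A starts at 12:29 PM and the coffee break starts at 2:20 PM, so the Q&A is first.

the Q&A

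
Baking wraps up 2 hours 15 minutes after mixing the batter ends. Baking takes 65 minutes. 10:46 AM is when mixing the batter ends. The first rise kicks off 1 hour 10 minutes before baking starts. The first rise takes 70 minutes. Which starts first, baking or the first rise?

the first rise

Baking ends at 10:46 AM + 135 min = 1:01 PM.
Baking starts at 1:01 PM − 65 min = 11:56 AM.
The first rise starts at 11:56 AM − 70 min = 10:46 AM.
Baking starts at 11:56 AM and the first rise starts at 10:46 AM, so the first rise is first.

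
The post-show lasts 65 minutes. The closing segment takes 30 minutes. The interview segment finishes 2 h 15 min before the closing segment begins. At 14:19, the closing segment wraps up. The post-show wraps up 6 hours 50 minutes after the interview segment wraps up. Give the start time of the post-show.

The closing segment starts at 14:19 − 30 min = 13:49.
The interview segment ends at 13:49 − 135 min = 11:34.
The post-show ends at 11:34 + 410 min = 18:24.
The post-show starts at 18:24 − 65 min = 17:19.

17:19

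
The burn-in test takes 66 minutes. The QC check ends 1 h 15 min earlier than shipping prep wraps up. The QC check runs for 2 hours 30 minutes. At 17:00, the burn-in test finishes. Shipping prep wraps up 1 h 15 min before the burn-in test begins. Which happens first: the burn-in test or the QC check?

The burn-in test starts at 17:00 − 66 min = 15:54.
Shipping prep ends at 15:54 − 75 min = 14:39.
The QC check ends at 14:39 − 75 min = 13:24.
The QC check starts at 13:24 − 150 min = 10:54.
The burn-in test starts at 15:54 and the QC check starts at 10:54, so the QC check is first.

the QC check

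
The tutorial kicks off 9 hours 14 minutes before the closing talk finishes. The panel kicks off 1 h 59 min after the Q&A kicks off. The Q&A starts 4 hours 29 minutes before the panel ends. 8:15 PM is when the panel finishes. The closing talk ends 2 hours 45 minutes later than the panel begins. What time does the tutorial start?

11:16 AM

The Q&A starts at 8:15 PM − 269 min = 3:46 PM.
The panel starts at 3:46 PM + 119 min = 5:45 PM.
The closing talk ends at 5:45 PM + 165 min = 8:30 PM.
The tutorial starts at 8:30 PM − 554 min = 11:16 AM.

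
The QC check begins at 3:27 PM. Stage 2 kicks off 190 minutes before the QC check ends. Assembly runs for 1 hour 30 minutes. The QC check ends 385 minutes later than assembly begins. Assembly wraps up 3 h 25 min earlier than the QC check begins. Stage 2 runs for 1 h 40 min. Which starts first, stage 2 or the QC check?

Assembly ends at 3:27 PM − 205 min = 12:02 PM.
Assembly starts at 12:02 PM − 90 min = 10:32 AM.
The QC check ends at 10:32 AM + 385 min = 4:57 PM.
Stage 2 starts at 4:57 PM − 190 min = 1:47 PM.
Stage 2 starts at 1:47 PM and the QC check starts at 3:27 PM, so stage 2 is first.

stage 2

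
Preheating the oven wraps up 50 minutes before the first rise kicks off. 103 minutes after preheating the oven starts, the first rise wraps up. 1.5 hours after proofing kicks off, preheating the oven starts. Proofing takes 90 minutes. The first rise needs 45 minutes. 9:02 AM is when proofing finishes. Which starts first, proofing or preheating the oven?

proofing

Proofing starts at 9:02 AM − 90 min = 7:32 AM.
Preheating the oven starts at 7:32 AM + 90 min = 9:02 AM.
Proofing starts at 7:32 AM and preheating the oven starts at 9:02 AM, so proofing is first.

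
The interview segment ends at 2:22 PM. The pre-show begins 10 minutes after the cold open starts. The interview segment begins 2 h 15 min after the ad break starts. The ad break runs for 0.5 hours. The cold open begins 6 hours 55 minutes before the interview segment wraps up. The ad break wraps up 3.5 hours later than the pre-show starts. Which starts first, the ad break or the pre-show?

The cold open starts at 2:22 PM − 415 min = 7:27 AM.
The pre-show starts at 7:27 AM + 10 min = 7:37 AM.
The ad break ends at 7:37 AM + 210 min = 11:07 AM.
The ad break starts at 11:07 AM − 30 min = 10:37 AM.
The ad break starts at 10:37 AM and the pre-show starts at 7:37 AM, so the pre-show is first.

the pre-show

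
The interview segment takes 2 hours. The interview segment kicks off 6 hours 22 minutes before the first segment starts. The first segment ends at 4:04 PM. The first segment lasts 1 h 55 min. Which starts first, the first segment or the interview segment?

the interview segment

The first segment starts at 4:04 PM − 115 min = 2:09 PM.
The interview segment starts at 2:09 PM − 382 min = 7:47 AM.
The first segment starts at 2:09 PM and the interview segment starts at 7:47 AM, so the interview segment is first.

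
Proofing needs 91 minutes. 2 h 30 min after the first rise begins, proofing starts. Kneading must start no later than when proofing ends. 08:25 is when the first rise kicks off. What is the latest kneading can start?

Proofing starts at 08:25 + 150 min = 10:55.
Proofing ends at 10:55 + 91 min = 12:26.
Kneading is bounded by proofing, so the latest it can start is 12:26.

12:26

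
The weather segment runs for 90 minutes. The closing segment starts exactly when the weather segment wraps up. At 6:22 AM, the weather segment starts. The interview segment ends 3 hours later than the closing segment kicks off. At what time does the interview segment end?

The weather segment ends at 6:22 AM + 90 min = 7:52 AM.
So the closing segment starts at 7:52 AM.
The interview segment ends at 7:52 AM + 180 min = 10:52 AM.

10:52 AM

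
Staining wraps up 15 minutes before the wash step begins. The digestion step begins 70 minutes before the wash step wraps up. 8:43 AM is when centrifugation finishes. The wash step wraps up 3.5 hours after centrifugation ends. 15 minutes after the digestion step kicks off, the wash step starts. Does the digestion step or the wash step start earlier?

The wash step ends at 8:43 AM + 210 min = 12:13 PM.
The digestion step starts at 12:13 PM − 70 min = 11:03 AM.
The wash step starts at 11:03 AM + 15 min = 11:18 AM.
The digestion step starts at 11:03 AM and the wash step starts at 11:18 AM, so the digestion step is first.

the digestion step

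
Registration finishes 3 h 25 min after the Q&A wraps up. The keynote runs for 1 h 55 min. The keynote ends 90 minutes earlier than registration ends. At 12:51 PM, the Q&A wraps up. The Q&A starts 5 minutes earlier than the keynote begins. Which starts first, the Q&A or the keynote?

the Q&A

Registration ends at 12:51 PM + 205 min = 4:16 PM.
The keynote ends at 4:16 PM − 90 min = 2:46 PM.
The keynote starts at 2:46 PM − 115 min = 12:51 PM.
The Q&A starts at 12:51 PM − 5 min = 12:46 PM.
The Q&A starts at 12:46 PM and the keynote starts at 12:51 PM, so the Q&A is first.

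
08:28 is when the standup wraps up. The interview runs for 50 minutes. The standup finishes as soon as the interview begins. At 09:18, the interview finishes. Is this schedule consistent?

The interview starts at 09:18 − 50 min = 08:28.
So the standup ends at 08:28.
That matches the stated 08:28, so the schedule is consistent.

Yes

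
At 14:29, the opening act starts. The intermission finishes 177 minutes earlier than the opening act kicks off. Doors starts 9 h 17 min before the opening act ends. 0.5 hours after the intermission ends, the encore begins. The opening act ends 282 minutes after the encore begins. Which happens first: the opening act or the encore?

the encore

The intermission ends at 14:29 − 177 min = 11:32.
The encore starts at 11:32 + 30 min = 12:02.
The opening act starts at 14:29 and the encore starts at 12:02, so the encore is first.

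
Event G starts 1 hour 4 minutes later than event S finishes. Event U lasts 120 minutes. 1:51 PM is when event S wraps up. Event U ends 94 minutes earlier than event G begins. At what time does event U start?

11:21 AM

Event G starts at 1:51 PM + 64 min = 2:55 PM.
Event U ends at 2:55 PM − 94 min = 1:21 PM.
Event U starts at 1:21 PM − 120 min = 11:21 AM.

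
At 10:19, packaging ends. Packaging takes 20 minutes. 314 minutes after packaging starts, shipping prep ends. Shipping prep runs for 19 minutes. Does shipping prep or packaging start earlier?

Packaging starts at 10:19 − 20 min = 09:59.
Shipping prep ends at 09:59 + 314 min = 15:13.
Shipping prep starts at 15:13 − 19 min = 14:54.
Shipping prep starts at 14:54 and packaging starts at 09:59, so packaging is first.

packaging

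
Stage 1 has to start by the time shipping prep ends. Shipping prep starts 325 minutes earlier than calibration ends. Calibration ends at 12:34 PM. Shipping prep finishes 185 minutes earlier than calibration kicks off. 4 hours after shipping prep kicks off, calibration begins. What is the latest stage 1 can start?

Shipping prep starts at 12:34 PM − 325 min = 7:09 AM.
Calibration starts at 7:09 AM + 240 min = 11:09 AM.
Shipping prep ends at 11:09 AM − 185 min = 8:04 AM.
Stage 1 is bounded by shipping prep, so the latest it can start is 8:04 AM.

8:04 AM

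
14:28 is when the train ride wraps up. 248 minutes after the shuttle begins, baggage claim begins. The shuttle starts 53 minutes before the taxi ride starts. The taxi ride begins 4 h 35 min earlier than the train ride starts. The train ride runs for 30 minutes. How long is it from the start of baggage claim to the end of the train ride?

110 minutes

The train ride starts at 14:28 − 30 min = 13:58.
The taxi ride starts at 13:58 − 275 min = 09:23.
The shuttle starts at 09:23 − 53 min = 08:30.
Baggage claim starts at 08:30 + 248 min = 12:38.
From 12:38 to 14:28 is 110 minutes.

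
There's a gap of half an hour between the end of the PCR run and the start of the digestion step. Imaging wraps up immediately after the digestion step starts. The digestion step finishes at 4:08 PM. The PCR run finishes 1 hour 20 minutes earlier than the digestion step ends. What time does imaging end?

The PCR run ends at 4:08 PM − 80 min = 2:48 PM.
The digestion step starts at 2:48 PM + 30 min = 3:18 PM.
So imaging ends at 3:18 PM.

3:18 PM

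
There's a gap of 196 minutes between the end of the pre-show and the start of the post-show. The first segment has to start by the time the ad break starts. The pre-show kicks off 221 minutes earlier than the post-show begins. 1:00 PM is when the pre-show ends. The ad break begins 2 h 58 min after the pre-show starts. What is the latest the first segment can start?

3:33 PM

The post-show starts at 1:00 PM + 196 min = 4:16 PM.
The pre-show starts at 4:16 PM − 221 min = 12:35 PM.
The ad break starts at 12:35 PM + 178 min = 3:33 PM.
The first segment is bounded by the ad break, so the latest it can start is 3:33 PM.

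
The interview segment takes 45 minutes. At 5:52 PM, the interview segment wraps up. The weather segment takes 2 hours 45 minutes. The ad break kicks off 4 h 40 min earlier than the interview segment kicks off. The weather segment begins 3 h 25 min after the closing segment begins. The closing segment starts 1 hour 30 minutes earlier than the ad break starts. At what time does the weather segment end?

5:07 PM

The interview segment starts at 5:52 PM − 45 min = 5:07 PM.
The ad break starts at 5:07 PM − 280 min = 12:27 PM.
The closing segment starts at 12:27 PM − 90 min = 10:57 AM.
The weather segment starts at 10:57 AM + 205 min = 2:22 PM.
The weather segment ends at 2:22 PM + 165 min = 5:07 PM.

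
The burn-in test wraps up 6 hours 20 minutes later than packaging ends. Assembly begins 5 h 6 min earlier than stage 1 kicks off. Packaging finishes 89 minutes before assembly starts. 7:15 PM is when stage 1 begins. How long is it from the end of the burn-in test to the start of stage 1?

15 minutes

Assembly starts at 7:15 PM − 306 min = 2:09 PM.
Packaging ends at 2:09 PM − 89 min = 12:40 PM.
The burn-in test ends at 12:40 PM + 380 min = 7:00 PM.
From 7:00 PM to 7:15 PM is 15 minutes.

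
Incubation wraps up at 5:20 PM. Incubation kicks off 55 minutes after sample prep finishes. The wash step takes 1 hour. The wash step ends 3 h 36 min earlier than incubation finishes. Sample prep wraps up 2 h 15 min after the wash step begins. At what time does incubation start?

3:54 PM

The wash step ends at 5:20 PM − 216 min = 1:44 PM.
The wash step starts at 1:44 PM − 60 min = 12:44 PM.
Sample prep ends at 12:44 PM + 135 min = 2:59 PM.
Incubation starts at 2:59 PM + 55 min = 3:54 PM.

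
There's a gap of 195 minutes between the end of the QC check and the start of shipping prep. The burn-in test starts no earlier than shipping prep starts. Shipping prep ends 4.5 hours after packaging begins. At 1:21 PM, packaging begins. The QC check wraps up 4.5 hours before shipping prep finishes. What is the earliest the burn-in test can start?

Shipping prep ends at 1:21 PM + 270 min = 5:51 PM.
The QC check ends at 5:51 PM − 270 min = 1:21 PM.
Shipping prep starts at 1:21 PM + 195 min = 4:36 PM.
The burn-in test is bounded by shipping prep, so the earliest it can start is 4:36 PM.

4:36 PM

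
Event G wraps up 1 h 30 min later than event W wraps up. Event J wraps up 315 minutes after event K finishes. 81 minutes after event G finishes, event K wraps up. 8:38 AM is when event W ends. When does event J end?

4:44 PM

Event G ends at 8:38 AM + 90 min = 10:08 AM.
Event K ends at 10:08 AM + 81 min = 11:29 AM.
Event J ends at 11:29 AM + 315 min = 4:44 PM.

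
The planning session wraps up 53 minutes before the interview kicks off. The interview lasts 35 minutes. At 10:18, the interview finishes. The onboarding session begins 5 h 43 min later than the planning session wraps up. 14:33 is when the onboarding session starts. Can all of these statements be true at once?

Yes

The interview starts at 10:18 − 35 min = 09:43.
The planning session ends at 09:43 − 53 min = 08:50.
The onboarding session starts at 08:50 + 343 min = 14:33.
That matches the stated 14:33, so the schedule is consistent.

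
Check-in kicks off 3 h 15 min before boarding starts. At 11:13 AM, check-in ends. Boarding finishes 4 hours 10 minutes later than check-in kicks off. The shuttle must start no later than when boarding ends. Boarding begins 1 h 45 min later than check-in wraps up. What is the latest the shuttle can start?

Boarding starts at 11:13 AM + 105 min = 12:58 PM.
Check-in starts at 12:58 PM − 195 min = 9:43 AM.
Boarding ends at 9:43 AM + 250 min = 1:53 PM.
The shuttle is bounded by boarding, so the latest it can start is 1:53 PM.

1:53 PM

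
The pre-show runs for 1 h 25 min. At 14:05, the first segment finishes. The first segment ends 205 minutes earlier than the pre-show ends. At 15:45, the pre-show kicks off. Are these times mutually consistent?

The pre-show ends at 15:45 + 85 min = 17:10.
The first segment ends at 17:10 − 205 min = 13:45.
But the first segment is also said to end at 14:05 — a 20-minute conflict.

No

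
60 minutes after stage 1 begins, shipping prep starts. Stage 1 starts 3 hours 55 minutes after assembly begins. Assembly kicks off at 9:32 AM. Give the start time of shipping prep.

2:27 PM

Stage 1 starts at 9:32 AM + 235 min = 1:27 PM.
Shipping prep starts at 1:27 PM + 60 min = 2:27 PM.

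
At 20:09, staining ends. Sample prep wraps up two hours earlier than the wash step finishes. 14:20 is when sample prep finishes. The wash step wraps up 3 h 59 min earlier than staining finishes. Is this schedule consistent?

No

The wash step ends at 20:09 − 239 min = 16:10.
Sample prep ends at 16:10 − 120 min = 14:10.
But sample prep is also said to end at 14:20 — a 10-minute conflict.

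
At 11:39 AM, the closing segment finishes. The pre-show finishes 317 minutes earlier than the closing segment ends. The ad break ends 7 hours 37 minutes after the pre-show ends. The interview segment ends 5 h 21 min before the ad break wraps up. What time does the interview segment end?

8:38 AM

The pre-show ends at 11:39 AM − 317 min = 6:22 AM.
The ad break ends at 6:22 AM + 457 min = 1:59 PM.
The interview segment ends at 1:59 PM − 321 min = 8:38 AM.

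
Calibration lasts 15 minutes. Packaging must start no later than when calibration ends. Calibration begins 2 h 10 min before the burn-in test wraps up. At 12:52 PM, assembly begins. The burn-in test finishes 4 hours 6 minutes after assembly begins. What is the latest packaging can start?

The burn-in test ends at 12:52 PM + 246 min = 4:58 PM.
Calibration starts at 4:58 PM − 130 min = 2:48 PM.
Calibration ends at 2:48 PM + 15 min = 3:03 PM.
Packaging is bounded by calibration, so the latest it can start is 3:03 PM.

3:03 PM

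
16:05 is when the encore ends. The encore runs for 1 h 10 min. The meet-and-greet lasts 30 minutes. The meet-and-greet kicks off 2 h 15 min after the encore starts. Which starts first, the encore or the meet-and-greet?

The encore starts at 16:05 − 70 min = 14:55.
The meet-and-greet starts at 14:55 + 135 min = 17:10.
The encore starts at 14:55 and the meet-and-greet starts at 17:10, so the encore is first.

the encore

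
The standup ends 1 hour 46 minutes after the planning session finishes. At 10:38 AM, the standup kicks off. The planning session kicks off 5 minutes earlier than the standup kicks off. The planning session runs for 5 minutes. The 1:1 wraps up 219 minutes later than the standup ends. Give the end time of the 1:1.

The planning session starts at 10:38 AM − 5 min = 10:33 AM.
The planning session ends at 10:33 AM + 5 min = 10:38 AM.
The standup ends at 10:38 AM + 106 min = 12:24 PM.
The 1:1 ends at 12:24 PM + 219 min = 4:03 PM.

4:03 PM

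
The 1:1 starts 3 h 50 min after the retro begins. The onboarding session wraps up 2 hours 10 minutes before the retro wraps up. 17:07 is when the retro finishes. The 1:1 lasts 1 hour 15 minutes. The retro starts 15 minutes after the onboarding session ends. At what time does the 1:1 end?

The onboarding session ends at 17:07 − 130 min = 14:57.
The retro starts at 14:57 + 15 min = 15:12.
The 1:1 starts at 15:12 + 230 min = 19:02.
The 1:1 ends at 19:02 + 75 min = 20:17.

20:17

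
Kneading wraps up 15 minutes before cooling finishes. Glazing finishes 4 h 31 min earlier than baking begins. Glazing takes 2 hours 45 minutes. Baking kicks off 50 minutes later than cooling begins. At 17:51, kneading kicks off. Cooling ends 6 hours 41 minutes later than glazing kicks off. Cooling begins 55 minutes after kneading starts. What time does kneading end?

18:46

Cooling starts at 17:51 + 55 min = 18:46.
Baking starts at 18:46 + 50 min = 19:36.
Glazing ends at 19:36 − 271 min = 15:05.
Glazing starts at 15:05 − 165 min = 12:20.
Cooling ends at 12:20 + 401 min = 19:01.
Kneading ends at 19:01 − 15 min = 18:46.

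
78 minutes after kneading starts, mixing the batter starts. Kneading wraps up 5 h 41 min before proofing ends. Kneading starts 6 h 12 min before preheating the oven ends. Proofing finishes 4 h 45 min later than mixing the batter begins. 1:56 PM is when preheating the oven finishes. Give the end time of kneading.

8:06 AM

Kneading starts at 1:56 PM − 372 min = 7:44 AM.
Mixing the batter starts at 7:44 AM + 78 min = 9:02 AM.
Proofing ends at 9:02 AM + 285 min = 1:47 PM.
Kneading ends at 1:47 PM − 341 min = 8:06 AM.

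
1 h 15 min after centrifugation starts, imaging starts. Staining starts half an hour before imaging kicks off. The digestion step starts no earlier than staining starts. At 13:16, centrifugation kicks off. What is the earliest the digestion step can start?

Imaging starts at 13:16 + 75 min = 14:31.
Staining starts at 14:31 − 30 min = 14:01.
The digestion step is bounded by staining, so the earliest it can start is 14:01.

14:01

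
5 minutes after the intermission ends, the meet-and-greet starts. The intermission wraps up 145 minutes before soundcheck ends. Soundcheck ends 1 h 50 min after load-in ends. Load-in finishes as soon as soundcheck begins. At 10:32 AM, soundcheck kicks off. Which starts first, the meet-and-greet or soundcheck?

the meet-and-greet

Load-in ends at 10:32 AM.
Soundcheck ends at 10:32 AM + 110 min = 12:22 PM.
The intermission ends at 12:22 PM − 145 min = 9:57 AM.
The meet-and-greet starts at 9:57 AM + 5 min = 10:02 AM.
The meet-and-greet starts at 10:02 AM and soundcheck starts at 10:32 AM, so the meet-and-greet is first.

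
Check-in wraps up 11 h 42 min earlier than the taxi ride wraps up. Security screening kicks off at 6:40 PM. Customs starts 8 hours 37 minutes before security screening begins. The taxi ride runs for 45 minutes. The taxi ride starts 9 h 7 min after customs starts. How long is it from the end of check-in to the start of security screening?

Customs starts at 6:40 PM − 517 min = 10:03 AM.
The taxi ride starts at 10:03 AM + 547 min = 7:10 PM.
The taxi ride ends at 7:10 PM + 45 min = 7:55 PM.
Check-in ends at 7:55 PM − 702 min = 8:13 AM.
From 8:13 AM to 6:40 PM is 10 h 27 min.

10 h 27 min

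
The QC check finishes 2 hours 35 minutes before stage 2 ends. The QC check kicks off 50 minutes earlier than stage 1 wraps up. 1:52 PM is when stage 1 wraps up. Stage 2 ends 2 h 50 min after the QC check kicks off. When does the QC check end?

1:17 PM

The QC check starts at 1:52 PM − 50 min = 1:02 PM.
Stage 2 ends at 1:02 PM + 170 min = 3:52 PM.
The QC check ends at 3:52 PM − 155 min = 1:17 PM.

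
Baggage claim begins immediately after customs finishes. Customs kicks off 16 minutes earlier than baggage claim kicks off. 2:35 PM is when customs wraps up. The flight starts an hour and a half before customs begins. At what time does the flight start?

12:49 PM

Baggage claim starts at 2:35 PM.
Customs starts at 2:35 PM − 16 min = 2:19 PM.
The flight starts at 2:19 PM − 90 min = 12:49 PM.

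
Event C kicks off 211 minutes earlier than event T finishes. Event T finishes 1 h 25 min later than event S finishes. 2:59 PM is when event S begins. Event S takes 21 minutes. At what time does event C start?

1:14 PM

Event S ends at 2:59 PM + 21 min = 3:20 PM.
Event T ends at 3:20 PM + 85 min = 4:45 PM.
Event C starts at 4:45 PM − 211 min = 1:14 PM.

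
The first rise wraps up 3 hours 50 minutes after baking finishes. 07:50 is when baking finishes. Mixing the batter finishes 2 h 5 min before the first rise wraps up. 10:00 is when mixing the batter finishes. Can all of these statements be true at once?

No

The first rise ends at 07:50 + 230 min = 11:40.
Mixing the batter ends at 11:40 − 125 min = 09:35.
But mixing the batter is also said to end at 10:00 — a 25-minute conflict.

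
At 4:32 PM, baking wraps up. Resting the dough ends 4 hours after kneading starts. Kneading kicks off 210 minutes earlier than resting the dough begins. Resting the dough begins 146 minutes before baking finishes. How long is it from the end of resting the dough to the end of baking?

1 h 56 min

Resting the dough starts at 4:32 PM − 146 min = 2:06 PM.
Kneading starts at 2:06 PM − 210 min = 10:36 AM.
Resting the dough ends at 10:36 AM + 240 min = 2:36 PM.
From 2:36 PM to 4:32 PM is 1 h 56 min.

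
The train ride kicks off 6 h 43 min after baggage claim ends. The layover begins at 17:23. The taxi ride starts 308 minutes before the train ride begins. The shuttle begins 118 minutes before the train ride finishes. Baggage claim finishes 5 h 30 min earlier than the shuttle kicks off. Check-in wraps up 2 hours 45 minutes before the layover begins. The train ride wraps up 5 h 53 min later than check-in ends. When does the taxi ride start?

14:38

Check-in ends at 17:23 − 165 min = 14:38.
The train ride ends at 14:38 + 353 min = 20:31.
The shuttle starts at 20:31 − 118 min = 18:33.
Baggage claim ends at 18:33 − 330 min = 13:03.
The train ride starts at 13:03 + 403 min = 19:46.
The taxi ride starts at 19:46 − 308 min = 14:38.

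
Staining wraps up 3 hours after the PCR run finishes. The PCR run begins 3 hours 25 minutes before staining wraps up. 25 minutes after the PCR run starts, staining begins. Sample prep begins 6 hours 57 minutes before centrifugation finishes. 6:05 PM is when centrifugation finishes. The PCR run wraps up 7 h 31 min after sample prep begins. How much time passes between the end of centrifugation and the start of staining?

Sample prep starts at 6:05 PM − 417 min = 11:08 AM.
The PCR run ends at 11:08 AM + 451 min = 6:39 PM.
Staining ends at 6:39 PM + 180 min = 9:39 PM.
The PCR run starts at 9:39 PM − 205 min = 6:14 PM.
Staining starts at 6:14 PM + 25 min = 6:39 PM.
From 6:05 PM to 6:39 PM is 34 minutes.

34 minutes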